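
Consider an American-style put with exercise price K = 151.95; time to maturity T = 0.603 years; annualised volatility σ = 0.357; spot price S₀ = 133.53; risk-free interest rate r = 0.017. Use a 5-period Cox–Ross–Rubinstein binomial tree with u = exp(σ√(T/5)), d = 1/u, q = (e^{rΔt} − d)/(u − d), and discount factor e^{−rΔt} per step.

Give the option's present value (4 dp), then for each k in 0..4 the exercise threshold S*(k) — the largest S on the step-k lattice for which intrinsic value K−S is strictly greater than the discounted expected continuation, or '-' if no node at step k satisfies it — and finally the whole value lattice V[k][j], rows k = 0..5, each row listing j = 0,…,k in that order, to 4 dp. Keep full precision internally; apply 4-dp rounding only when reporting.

Δt=0.12060  u=1.13199  d=0.88340  q=0.47730  discount=0.99795
step 5 (expiry): payoffs max(K−S,0) = 80.1101 59.8942 33.9896 0.7954 0.0000 0.0000
step 4: (k=4,j=0): S=81.3221, (K−S)⁺=70.6279, hold=70.3167 ⇒ V=70.6279 exercise | (k=4,j=1): S=104.2062, (K−S)⁺=47.7438, hold=47.4326 ⇒ V=47.7438 exercise | (k=4,j=2): S=133.5300, (K−S)⁺=18.4200, hold=18.1088 ⇒ V=18.4200 exercise | (k=4,j=3): S=171.1055, (K−S)⁺=0.0000, hold=0.4149 ⇒ V=0.4149 continue | (k=4,j=4): S=219.2549, (K−S)⁺=0.0000, hold=0.0000 ⇒ V=0.0000 continue  boundary S*=133.5300
step 3: (k=3,j=0): S=92.0558, (K−S)⁺=59.8942, hold=59.5830 ⇒ V=59.8942 exercise | (k=3,j=1): S=117.9604, (K−S)⁺=33.9896, hold=33.6784 ⇒ V=33.9896 exercise | (k=3,j=2): S=151.1546, (K−S)⁺=0.7954, hold=9.8060 ⇒ V=9.8060 continue | (k=3,j=3): S=193.6898, (K−S)⁺=0.0000, hold=0.2164 ⇒ V=0.2164 continue  boundary S*=117.9604
step 2: (k=2,j=0): S=104.2062, (K−S)⁺=47.7438, hold=47.4326 ⇒ V=47.7438 exercise | (k=2,j=1): S=133.5300, (K−S)⁺=18.4200, hold=22.4008 ⇒ V=22.4008 continue | (k=2,j=2): S=171.1055, (K−S)⁺=0.0000, hold=5.2182 ⇒ V=5.2182 continue  boundary S*=104.2062
step 1: (k=1,j=0): S=117.9604, (K−S)⁺=33.9896, hold=35.5745 ⇒ V=35.5745 continue | (k=1,j=1): S=151.1546, (K−S)⁺=0.7954, hold=14.1704 ⇒ V=14.1704 continue  boundary S*=-
step 0: (k=0,j=0): S=133.5300, (K−S)⁺=18.4200, hold=25.3064 ⇒ V=25.3064 continue  boundary S*=-

price = 25.3064
boundary = - - 104.2062 117.9604 133.5300
tree:
25.3064
35.5745 14.1704
47.7438 22.4008 5.2182
59.8942 33.9896 9.8060 0.2164
70.6279 47.7438 18.4200 0.4149 0.0000
80.1101 59.8942 33.9896 0.7954 0.0000 0.0000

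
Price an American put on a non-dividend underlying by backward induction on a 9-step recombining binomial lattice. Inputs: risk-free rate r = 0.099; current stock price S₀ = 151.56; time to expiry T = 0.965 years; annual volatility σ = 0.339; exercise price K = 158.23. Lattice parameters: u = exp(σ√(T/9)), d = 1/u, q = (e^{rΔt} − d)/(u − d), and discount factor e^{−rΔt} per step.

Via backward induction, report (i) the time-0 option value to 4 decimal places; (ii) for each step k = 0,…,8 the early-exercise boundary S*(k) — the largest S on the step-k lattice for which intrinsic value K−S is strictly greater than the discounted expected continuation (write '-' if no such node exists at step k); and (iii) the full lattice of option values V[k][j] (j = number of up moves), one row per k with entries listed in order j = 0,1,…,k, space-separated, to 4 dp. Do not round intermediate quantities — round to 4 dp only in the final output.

Δt=0.10722  u=1.11740  d=0.89493  q=0.52025  discount=0.98944
step 9 (expiry): payoffs max(K−S,0) = 102.4209 88.5476 71.2257 49.5979 22.5937 0.0000 0.0000 0.0000 0.0000 0.0000
step 8: (k=8,j=0): S=62.3612, (K−S)⁺=95.8688, hold=94.1981 ⇒ V=95.8688 exercise | (k=8,j=1): S=77.8631, (K−S)⁺=80.3669, hold=78.6962 ⇒ V=80.3669 exercise | (k=8,j=2): S=97.2186, (K−S)⁺=61.0114, hold=59.3407 ⇒ V=61.0114 exercise | (k=8,j=3): S=121.3855, (K−S)⁺=36.8445, hold=35.1737 ⇒ V=36.8445 exercise | (k=8,j=4): S=151.5600, (K−S)⁺=6.6700, hold=10.7250 ⇒ V=10.7250 continue | (k=8,j=5): S=189.2353, (K−S)⁺=0.0000, hold=0.0000 ⇒ V=0.0000 continue | (k=8,j=6): S=236.2761, (K−S)⁺=0.0000, hold=0.0000 ⇒ V=0.0000 continue | (k=8,j=7): S=295.0105, (K−S)⁺=0.0000, hold=0.0000 ⇒ V=0.0000 continue | (k=8,j=8): S=368.3453, (K−S)⁺=0.0000, hold=0.0000 ⇒ V=0.0000 continue  boundary S*=121.3855
step 7: (k=7,j=0): S=69.6824, (K−S)⁺=88.5476, hold=86.8769 ⇒ V=88.5476 exercise | (k=7,j=1): S=87.0043, (K−S)⁺=71.2257, hold=69.5550 ⇒ V=71.2257 exercise | (k=7,j=2): S=108.6321, (K−S)⁺=49.5979, hold=47.9272 ⇒ V=49.5979 exercise | (k=7,j=3): S=135.6363, (K−S)⁺=22.5937, hold=23.0103 ⇒ V=23.0103 continue | (k=7,j=4): S=169.3532, (K−S)⁺=0.0000, hold=5.0910 ⇒ V=5.0910 continue | (k=7,j=5): S=211.4516, (K−S)⁺=0.0000, hold=0.0000 ⇒ V=0.0000 continue | (k=7,j=6): S=264.0150, (K−S)⁺=0.0000, hold=0.0000 ⇒ V=0.0000 continue | (k=7,j=7): S=329.6448, (K−S)⁺=0.0000, hold=0.0000 ⇒ V=0.0000 continue  boundary S*=108.6321
step 6: (k=6,j=0): S=77.8631, (K−S)⁺=80.3669, hold=78.6962 ⇒ V=80.3669 exercise | (k=6,j=1): S=97.2186, (K−S)⁺=61.0114, hold=59.3407 ⇒ V=61.0114 exercise | (k=6,j=2): S=121.3855, (K−S)⁺=36.8445, hold=35.3882 ⇒ V=36.8445 exercise | (k=6,j=3): S=151.5600, (K−S)⁺=6.6700, hold=13.5433 ⇒ V=13.5433 continue | (k=6,j=4): S=189.2353, (K−S)⁺=0.0000, hold=2.4166 ⇒ V=2.4166 continue | (k=6,j=5): S=236.2761, (K−S)⁺=0.0000, hold=0.0000 ⇒ V=0.0000 continue | (k=6,j=6): S=295.0105, (K−S)⁺=0.0000, hold=0.0000 ⇒ V=0.0000 continue  boundary S*=121.3855
step 5: (k=5,j=0): S=87.0043, (K−S)⁺=71.2257, hold=69.5550 ⇒ V=71.2257 exercise | (k=5,j=1): S=108.6321, (K−S)⁺=49.5979, hold=47.9272 ⇒ V=49.5979 exercise | (k=5,j=2): S=135.6363, (K−S)⁺=22.5937, hold=24.4611 ⇒ V=24.4611 continue | (k=5,j=3): S=169.3532, (K−S)⁺=0.0000, hold=7.6728 ⇒ V=7.6728 continue | (k=5,j=4): S=211.4516, (K−S)⁺=0.0000, hold=1.1472 ⇒ V=1.1472 continue | (k=5,j=5): S=264.0150, (K−S)⁺=0.0000, hold=0.0000 ⇒ V=0.0000 continue  boundary S*=108.6321
step 4: (k=4,j=0): S=97.2186, (K−S)⁺=61.0114, hold=59.3407 ⇒ V=61.0114 exercise | (k=4,j=1): S=121.3855, (K−S)⁺=36.8445, hold=36.1349 ⇒ V=36.8445 exercise | (k=4,j=2): S=151.5600, (K−S)⁺=6.6700, hold=15.5610 ⇒ V=15.5610 continue | (k=4,j=3): S=189.2353, (K−S)⁺=0.0000, hold=4.2327 ⇒ V=4.2327 continue | (k=4,j=4): S=236.2761, (K−S)⁺=0.0000, hold=0.5445 ⇒ V=0.5445 continue  boundary S*=121.3855
step 3: (k=3,j=0): S=108.6321, (K−S)⁺=49.5979, hold=47.9272 ⇒ V=49.5979 exercise | (k=3,j=1): S=135.6363, (K−S)⁺=22.5937, hold=25.4997 ⇒ V=25.4997 continue | (k=3,j=2): S=169.3532, (K−S)⁺=0.0000, hold=9.5654 ⇒ V=9.5654 continue | (k=3,j=3): S=211.4516, (K−S)⁺=0.0000, hold=2.2895 ⇒ V=2.2895 continue  boundary S*=108.6321
step 2: (k=2,j=0): S=121.3855, (K−S)⁺=36.8445, hold=36.6696 ⇒ V=36.8445 exercise | (k=2,j=1): S=151.5600, (K−S)⁺=6.6700, hold=17.0282 ⇒ V=17.0282 continue | (k=2,j=2): S=189.2353, (K−S)⁺=0.0000, hold=5.7191 ⇒ V=5.7191 continue  boundary S*=121.3855
step 1: (k=1,j=0): S=135.6363, (K−S)⁺=22.5937, hold=26.2549 ⇒ V=26.2549 continue | (k=1,j=1): S=169.3532, (K−S)⁺=0.0000, hold=11.0270 ⇒ V=11.0270 continue  boundary S*=-
step 0: (k=0,j=0): S=151.5600, (K−S)⁺=6.6700, hold=18.1391 ⇒ V=18.1391 continue  boundary S*=-

price = 18.1391
boundary = - - 121.3855 108.6321 121.3855 108.6321 121.3855 108.6321 121.3855
tree:
18.1391
26.2549 11.0270
36.8445 17.0282 5.7191
49.5979 25.4997 9.5654 2.2895
61.0114 36.8445 15.5610 4.2327 0.5445
71.2257 49.5979 24.4611 7.6728 1.1472 0.0000
80.3669 61.0114 36.8445 13.5433 2.4166 0.0000 0.0000
88.5476 71.2257 49.5979 23.0103 5.0910 0.0000 0.0000 0.0000
95.8688 80.3669 61.0114 36.8445 10.7250 0.0000 0.0000 0.0000 0.0000
102.4209 88.5476 71.2257 49.5979 22.5937 0.0000 0.0000 0.0000 0.0000 0.0000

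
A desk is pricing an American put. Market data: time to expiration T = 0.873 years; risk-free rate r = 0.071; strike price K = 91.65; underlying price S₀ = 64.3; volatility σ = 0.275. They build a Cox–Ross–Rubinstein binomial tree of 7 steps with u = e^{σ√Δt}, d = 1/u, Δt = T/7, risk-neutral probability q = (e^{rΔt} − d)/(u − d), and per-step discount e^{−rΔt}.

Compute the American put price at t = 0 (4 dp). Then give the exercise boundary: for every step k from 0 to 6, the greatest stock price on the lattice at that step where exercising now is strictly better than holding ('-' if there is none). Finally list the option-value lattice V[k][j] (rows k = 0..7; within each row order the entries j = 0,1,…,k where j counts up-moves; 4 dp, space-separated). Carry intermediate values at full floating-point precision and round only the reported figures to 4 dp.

Δt=0.12471  u=1.10199  d=0.90745  q=0.52146  discount=0.99118
step 7 (expiry): payoffs max(K−S,0) = 59.0684 52.0836 43.6015 33.3009 20.7922 5.6018 0.0000 0.0000
step 6: (k=6,j=0): S=35.9045, (K−S)⁺=55.7455, hold=54.9375 ⇒ V=55.7455 exercise | (k=6,j=1): S=43.6017, (K−S)⁺=48.0483, hold=47.2404 ⇒ V=48.0483 exercise | (k=6,j=2): S=52.9489, (K−S)⁺=38.7011, hold=37.8931 ⇒ V=38.7011 exercise | (k=6,j=3): S=64.3000, (K−S)⁺=27.3500, hold=26.5420 ⇒ V=27.3500 exercise | (k=6,j=4): S=78.0845, (K−S)⁺=13.5655, hold=12.7575 ⇒ V=13.5655 exercise | (k=6,j=5): S=94.8241, (K−S)⁺=0.0000, hold=2.6571 ⇒ V=2.6571 continue | (k=6,j=6): S=115.1523, (K−S)⁺=0.0000, hold=0.0000 ⇒ V=0.0000 continue  boundary S*=78.0845
step 5: (k=5,j=0): S=39.5664, (K−S)⁺=52.0836, hold=51.2757 ⇒ V=52.0836 exercise | (k=5,j=1): S=48.0485, (K−S)⁺=43.6015, hold=42.7935 ⇒ V=43.6015 exercise | (k=5,j=2): S=58.3491, (K−S)⁺=33.3009, hold=32.4930 ⇒ V=33.3009 exercise | (k=5,j=3): S=70.8578, (K−S)⁺=20.7922, hold=19.9842 ⇒ V=20.7922 exercise | (k=5,j=4): S=86.0482, (K−S)⁺=5.6018, hold=7.8078 ⇒ V=7.8078 continue | (k=5,j=5): S=104.4950, (K−S)⁺=0.0000, hold=1.2603 ⇒ V=1.2603 continue  boundary S*=70.8578
step 4: (k=4,j=0): S=43.6017, (K−S)⁺=48.0483, hold=47.2404 ⇒ V=48.0483 exercise | (k=4,j=1): S=52.9489, (K−S)⁺=38.7011, hold=37.8931 ⇒ V=38.7011 exercise | (k=4,j=2): S=64.3000, (K−S)⁺=27.3500, hold=26.5420 ⇒ V=27.3500 exercise | (k=4,j=3): S=78.0845, (K−S)⁺=13.5655, hold=13.8977 ⇒ V=13.8977 continue | (k=4,j=4): S=94.8241, (K−S)⁺=0.0000, hold=4.3548 ⇒ V=4.3548 continue  boundary S*=64.3000
step 3: (k=3,j=0): S=48.0485, (K−S)⁺=43.6015, hold=42.7935 ⇒ V=43.6015 exercise | (k=3,j=1): S=58.3491, (K−S)⁺=33.3009, hold=32.4930 ⇒ V=33.3009 exercise | (k=3,j=2): S=70.8578, (K−S)⁺=20.7922, hold=20.1559 ⇒ V=20.7922 exercise | (k=3,j=3): S=86.0482, (K−S)⁺=5.6018, hold=8.8428 ⇒ V=8.8428 continue  boundary S*=70.8578
step 2: (k=2,j=0): S=52.9489, (K−S)⁺=38.7011, hold=37.8931 ⇒ V=38.7011 exercise | (k=2,j=1): S=64.3000, (K−S)⁺=27.3500, hold=26.5420 ⇒ V=27.3500 exercise | (k=2,j=2): S=78.0845, (K−S)⁺=13.5655, hold=14.4327 ⇒ V=14.4327 continue  boundary S*=64.3000
step 1: (k=1,j=0): S=58.3491, (K−S)⁺=33.3009, hold=32.4930 ⇒ V=33.3009 exercise | (k=1,j=1): S=70.8578, (K−S)⁺=20.7922, hold=20.4324 ⇒ V=20.7922 exercise  boundary S*=70.8578
step 0: (k=0,j=0): S=64.3000, (K−S)⁺=27.3500, hold=26.5420 ⇒ V=27.3500 exercise  boundary S*=64.3000

price = 27.3500
boundary = 64.3000 70.8578 64.3000 70.8578 64.3000 70.8578 78.0845
tree:
27.3500
33.3009 20.7922
38.7011 27.3500 14.4327
43.6015 33.3009 20.7922 8.8428
48.0483 38.7011 27.3500 13.8977 4.3548
52.0836 43.6015 33.3009 20.7922 7.8078 1.2603
55.7455 48.0483 38.7011 27.3500 13.5655 2.6571 0.0000
59.0684 52.0836 43.6015 33.3009 20.7922 5.6018 0.0000 0.0000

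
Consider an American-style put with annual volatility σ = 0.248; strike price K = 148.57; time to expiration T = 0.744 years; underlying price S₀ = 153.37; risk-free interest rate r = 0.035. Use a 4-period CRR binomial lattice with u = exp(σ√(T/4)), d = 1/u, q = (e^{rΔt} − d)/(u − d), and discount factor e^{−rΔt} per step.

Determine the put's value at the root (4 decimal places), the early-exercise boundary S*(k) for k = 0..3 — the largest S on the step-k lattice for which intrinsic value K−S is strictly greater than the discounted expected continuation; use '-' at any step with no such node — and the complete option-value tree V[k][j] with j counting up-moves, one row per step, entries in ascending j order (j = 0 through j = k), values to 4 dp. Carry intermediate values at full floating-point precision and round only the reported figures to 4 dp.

price = 8.9799
boundary = - - 123.8337 111.2726
tree:
8.9799
15.2047 2.9643
24.7363 6.0126 0.0000
37.2974 12.1955 0.0000 0.0000
48.5844 24.7363 0.0000 0.0000 0.0000

Δt=0.18600, u=1.11289, d=0.89856, q=0.50376, disc=e^(-rΔt)=0.99351
k=4 terminal: V=max(K-S,0) → 48.5844 24.7363 0.0000 0.0000 0.0000
k=3: j=0 S=111.2726 intr=37.2974 cont=36.3333 V=37.2974[EX]; j=1 S=137.8128 intr=10.7572 cont=12.1955 V=12.1955[hold]; j=2 S=170.6833 intr=0.0000 cont=0.0000 V=0.0000[hold]; j=3 S=211.3940 intr=0.0000 cont=0.0000 V=0.0000[hold]  S*(3)=111.2726
k=2: j=0 S=123.8337 intr=24.7363 cont=24.4921 V=24.7363[EX]; j=1 S=153.3700 intr=0.0000 cont=6.0126 V=6.0126[hold]; j=2 S=189.9511 intr=0.0000 cont=0.0000 V=0.0000[hold]  S*(2)=123.8337
k=1: j=0 S=137.8128 intr=10.7572 cont=15.2047 V=15.2047[hold]; j=1 S=170.6833 intr=0.0000 cont=2.9643 V=2.9643[hold]  S*(1)=-
k=0: j=0 S=153.3700 intr=0.0000 cont=8.9799 V=8.9799[hold]  S*(0)=-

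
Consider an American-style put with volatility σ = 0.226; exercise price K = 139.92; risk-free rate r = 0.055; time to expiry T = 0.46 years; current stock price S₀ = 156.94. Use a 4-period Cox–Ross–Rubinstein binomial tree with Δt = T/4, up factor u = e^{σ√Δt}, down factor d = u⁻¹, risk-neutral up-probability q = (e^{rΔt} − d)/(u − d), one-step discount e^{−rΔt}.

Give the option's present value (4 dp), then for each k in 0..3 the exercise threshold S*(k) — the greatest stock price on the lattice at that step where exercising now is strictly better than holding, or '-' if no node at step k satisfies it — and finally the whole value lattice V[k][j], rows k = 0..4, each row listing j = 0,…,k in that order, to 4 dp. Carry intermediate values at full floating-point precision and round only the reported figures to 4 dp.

Δt=0.11500  u=1.07965  d=0.92622  q=0.52220  discount=0.99369
step 4 (expiry): payoffs max(K−S,0) = 24.4163 5.2829 0.0000 0.0000 0.0000
step 3: (k=3,j=0): S=124.7040, (K−S)⁺=15.2160, hold=14.3338 ⇒ V=15.2160 exercise | (k=3,j=1): S=145.3614, (K−S)⁺=0.0000, hold=2.5082 ⇒ V=2.5082 continue | (k=3,j=2): S=169.4408, (K−S)⁺=0.0000, hold=0.0000 ⇒ V=0.0000 continue | (k=3,j=3): S=197.5091, (K−S)⁺=0.0000, hold=0.0000 ⇒ V=0.0000 continue  boundary S*=124.7040
step 2: (k=2,j=0): S=134.6371, (K−S)⁺=5.2829, hold=8.5259 ⇒ V=8.5259 continue | (k=2,j=1): S=156.9400, (K−S)⁺=0.0000, hold=1.1909 ⇒ V=1.1909 continue | (k=2,j=2): S=182.9374, (K−S)⁺=0.0000, hold=0.0000 ⇒ V=0.0000 continue  boundary S*=-
step 1: (k=1,j=0): S=145.3614, (K−S)⁺=0.0000, hold=4.6659 ⇒ V=4.6659 continue | (k=1,j=1): S=169.4408, (K−S)⁺=0.0000, hold=0.5654 ⇒ V=0.5654 continue  boundary S*=-
step 0: (k=0,j=0): S=156.9400, (K−S)⁺=0.0000, hold=2.5087 ⇒ V=2.5087 continue  boundary S*=-

price = 2.5087
boundary = - - - 124.7040
tree:
2.5087
4.6659 0.5654
8.5259 1.1909 0.0000
15.2160 2.5082 0.0000 0.0000
24.4163 5.2829 0.0000 0.0000 0.0000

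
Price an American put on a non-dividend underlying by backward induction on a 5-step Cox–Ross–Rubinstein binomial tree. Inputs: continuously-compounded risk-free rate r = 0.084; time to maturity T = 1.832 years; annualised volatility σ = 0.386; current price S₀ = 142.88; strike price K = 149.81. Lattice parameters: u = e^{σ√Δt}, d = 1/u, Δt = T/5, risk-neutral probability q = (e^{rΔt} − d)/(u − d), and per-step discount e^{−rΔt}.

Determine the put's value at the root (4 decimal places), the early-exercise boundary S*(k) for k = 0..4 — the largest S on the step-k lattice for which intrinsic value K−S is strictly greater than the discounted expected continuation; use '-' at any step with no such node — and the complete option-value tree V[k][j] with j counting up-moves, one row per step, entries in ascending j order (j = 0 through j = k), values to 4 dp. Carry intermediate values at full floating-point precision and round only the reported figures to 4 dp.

price = 24.9886
boundary = - - 89.5418 70.8848 89.5418
tree:
24.9886
39.5550 12.4256
60.2682 21.9380 3.9821
78.9252 37.3705 8.3490 0.0000
93.6948 60.2682 17.5047 0.0000 0.0000
105.3870 78.9252 36.7006 0.0000 0.0000 0.0000

Δt=0.36640, u=1.26320, d=0.79164, q=0.50813, disc=e^(-rΔt)=0.96969
k=5 terminal: V=max(K-S,0) → 105.3870 78.9252 36.7006 0.0000 0.0000 0.0000
k=4: j=0 S=56.1152 intr=93.6948 cont=89.1542 V=93.6948[EX]; j=1 S=89.5418 intr=60.2682 cont=55.7276 V=60.2682[EX]; j=2 S=142.8800 intr=6.9300 cont=17.5047 V=17.5047[hold]; j=3 S=227.9906 intr=0.0000 cont=0.0000 V=0.0000[hold]; j=4 S=363.7997 intr=0.0000 cont=0.0000 V=0.0000[hold]  S*(4)=89.5418
k=3: j=0 S=70.8848 intr=78.9252 cont=74.3846 V=78.9252[EX]; j=1 S=113.1094 intr=36.7006 cont=37.3705 V=37.3705[hold]; j=2 S=180.4863 intr=0.0000 cont=8.3490 V=8.3490[hold]; j=3 S=287.9981 intr=0.0000 cont=0.0000 V=0.0000[hold]  S*(3)=70.8848
k=2: j=0 S=89.5418 intr=60.2682 cont=56.0577 V=60.2682[EX]; j=1 S=142.8800 intr=6.9300 cont=21.9380 V=21.9380[hold]; j=2 S=227.9906 intr=0.0000 cont=3.9821 V=3.9821[hold]  S*(2)=89.5418
k=1: j=0 S=113.1094 intr=36.7006 cont=39.5550 V=39.5550[hold]; j=1 S=180.4863 intr=0.0000 cont=12.4256 V=12.4256[hold]  S*(1)=-
k=0: j=0 S=142.8800 intr=6.9300 cont=24.9886 V=24.9886[hold]  S*(0)=-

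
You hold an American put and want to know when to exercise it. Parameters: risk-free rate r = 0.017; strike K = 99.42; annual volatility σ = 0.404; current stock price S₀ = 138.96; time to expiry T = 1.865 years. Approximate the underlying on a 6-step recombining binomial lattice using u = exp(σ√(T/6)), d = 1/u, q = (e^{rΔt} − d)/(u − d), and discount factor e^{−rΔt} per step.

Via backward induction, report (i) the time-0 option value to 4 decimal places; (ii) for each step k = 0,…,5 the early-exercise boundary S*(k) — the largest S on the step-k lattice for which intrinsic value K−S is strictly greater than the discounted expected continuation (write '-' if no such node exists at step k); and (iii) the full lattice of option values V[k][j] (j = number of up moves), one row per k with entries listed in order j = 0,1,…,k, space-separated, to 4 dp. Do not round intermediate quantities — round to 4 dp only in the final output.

params: Δt=0.31083 u=1.25262 d=0.79832 q=0.45559 e^(-rΔt)=0.99473
t_6 payoffs: 63.4478 42.9772 10.8577 0.0000 0.0000 0.0000 0.0000
t_5: node(5,0) S=45.0596 payoff=54.3604 vs cont=53.8364 → 54.3604 [stop]  node(5,1) S=70.7015 payoff=28.7185 vs cont=28.1945 → 28.7185 [stop]  node(5,2) S=110.9352 payoff=0.0000 vs cont=5.8799 → 5.8799 [wait]  node(5,3) S=174.0645 payoff=0.0000 vs cont=0.0000 → 0.0000 [wait]  node(5,4) S=273.1184 payoff=0.0000 vs cont=0.0000 → 0.0000 [wait]  node(5,5) S=428.5405 payoff=0.0000 vs cont=0.0000 → 0.0000 [wait]  ⇒ S*(5)=70.7015
t_4: node(4,0) S=56.4428 payoff=42.9772 vs cont=42.4533 → 42.9772 [stop]  node(4,1) S=88.5623 payoff=10.8577 vs cont=18.2170 → 18.2170 [wait]  node(4,2) S=138.9600 payoff=0.0000 vs cont=3.1842 → 3.1842 [wait]  node(4,3) S=218.0372 payoff=0.0000 vs cont=0.0000 → 0.0000 [wait]  node(4,4) S=342.1145 payoff=0.0000 vs cont=0.0000 → 0.0000 [wait]  ⇒ S*(4)=56.4428
t_3: node(3,0) S=70.7015 payoff=28.7185 vs cont=31.5297 → 31.5297 [wait]  node(3,1) S=110.9352 payoff=0.0000 vs cont=11.3083 → 11.3083 [wait]  node(3,2) S=174.0645 payoff=0.0000 vs cont=1.7244 → 1.7244 [wait]  node(3,3) S=273.1184 payoff=0.0000 vs cont=0.0000 → 0.0000 [wait]  ⇒ S*(3)=-
t_2: node(2,0) S=88.5623 payoff=10.8577 vs cont=22.1994 → 22.1994 [wait]  node(2,1) S=138.9600 payoff=0.0000 vs cont=6.9054 → 6.9054 [wait]  node(2,2) S=218.0372 payoff=0.0000 vs cont=0.9338 → 0.9338 [wait]  ⇒ S*(2)=-
t_1: node(1,0) S=110.9352 payoff=0.0000 vs cont=15.1513 → 15.1513 [wait]  node(1,1) S=174.0645 payoff=0.0000 vs cont=4.1627 → 4.1627 [wait]  ⇒ S*(1)=-
t_0: node(0,0) S=138.9600 payoff=0.0000 vs cont=10.0916 → 10.0916 [wait]  ⇒ S*(0)=-

price = 10.0916
boundary = - - - - 56.4428 70.7015
tree:
10.0916
15.1513 4.1627
22.1994 6.9054 0.9338
31.5297 11.3083 1.7244 0.0000
42.9772 18.2170 3.1842 0.0000 0.0000
54.3604 28.7185 5.8799 0.0000 0.0000 0.0000
63.4478 42.9772 10.8577 0.0000 0.0000 0.0000 0.0000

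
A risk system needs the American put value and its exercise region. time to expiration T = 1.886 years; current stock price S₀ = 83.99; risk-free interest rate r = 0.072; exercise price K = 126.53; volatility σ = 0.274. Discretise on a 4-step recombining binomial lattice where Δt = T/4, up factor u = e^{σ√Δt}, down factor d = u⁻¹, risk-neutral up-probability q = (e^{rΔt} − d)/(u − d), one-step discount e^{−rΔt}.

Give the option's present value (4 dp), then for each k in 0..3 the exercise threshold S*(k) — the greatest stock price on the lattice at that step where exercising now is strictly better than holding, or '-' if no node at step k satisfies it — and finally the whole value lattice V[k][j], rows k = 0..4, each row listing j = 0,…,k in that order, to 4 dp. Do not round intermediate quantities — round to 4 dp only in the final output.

Δt=0.47150, u=1.20701, d=0.82850, q=0.54433, disc=e^(-rΔt)=0.96662
k=4 terminal: V=max(K-S,0) → 86.9581 68.8789 42.5400 4.1677 0.0000
k=3: j=0 S=47.7636 intr=78.7664 cont=74.5430 V=78.7664[EX]; j=1 S=69.5853 intr=56.9447 cont=52.7214 V=56.9447[EX]; j=2 S=101.3766 intr=25.1534 cont=20.9301 V=25.1534[EX]; j=3 S=147.6923 intr=0.0000 cont=1.8357 V=1.8357[hold]  S*(3)=101.3766
k=2: j=0 S=57.6511 intr=68.8789 cont=64.6556 V=68.8789[EX]; j=1 S=83.9900 intr=42.5400 cont=38.3167 V=42.5400[EX]; j=2 S=122.3623 intr=4.1677 cont=12.0450 V=12.0450[hold]  S*(2)=83.9900
k=1: j=0 S=69.5853 intr=56.9447 cont=52.7214 V=56.9447[EX]; j=1 S=101.3766 intr=25.1534 cont=25.0748 V=25.1534[EX]  S*(1)=101.3766
k=0: j=0 S=83.9900 intr=42.5400 cont=38.3167 V=42.5400[EX]  S*(0)=83.9900

price = 42.5400
boundary = 83.9900 101.3766 83.9900 101.3766
tree:
42.5400
56.9447 25.1534
68.8789 42.5400 12.0450
78.7664 56.9447 25.1534 1.8357
86.9581 68.8789 42.5400 4.1677 0.0000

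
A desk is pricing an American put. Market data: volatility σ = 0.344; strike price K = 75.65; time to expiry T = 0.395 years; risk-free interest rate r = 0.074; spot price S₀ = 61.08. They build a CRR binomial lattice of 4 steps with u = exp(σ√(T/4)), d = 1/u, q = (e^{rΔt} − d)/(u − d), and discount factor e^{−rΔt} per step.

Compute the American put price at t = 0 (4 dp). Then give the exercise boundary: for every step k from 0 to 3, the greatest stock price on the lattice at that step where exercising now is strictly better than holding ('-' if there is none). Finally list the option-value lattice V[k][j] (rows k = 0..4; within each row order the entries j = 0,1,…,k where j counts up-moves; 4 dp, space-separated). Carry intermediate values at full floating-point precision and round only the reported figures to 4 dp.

price = 14.7272
boundary = - 54.8216 61.0800 68.0529
tree:
14.7272
20.8284 9.0041
26.4456 14.5700 3.7192
31.4872 20.8284 7.5971 0.0000
36.0122 26.4456 14.5700 0.0000 0.0000

Δt=0.09875, u=1.11416, d=0.89754, q=0.50686, disc=e^(-rΔt)=0.99272
k=4 terminal: V=max(K-S,0) → 36.0122 26.4456 14.5700 0.0000 0.0000
k=3: j=0 S=44.1628 intr=31.4872 cont=30.9364 V=31.4872[EX]; j=1 S=54.8216 intr=20.8284 cont=20.2776 V=20.8284[EX]; j=2 S=68.0529 intr=7.5971 cont=7.1328 V=7.5971[EX]; j=3 S=84.4775 intr=0.0000 cont=0.0000 V=0.0000[hold]  S*(3)=68.0529
k=2: j=0 S=49.2044 intr=26.4456 cont=25.8948 V=26.4456[EX]; j=1 S=61.0800 intr=14.5700 cont=14.0192 V=14.5700[EX]; j=2 S=75.8217 intr=0.0000 cont=3.7192 V=3.7192[hold]  S*(2)=61.0800
k=1: j=0 S=54.8216 intr=20.8284 cont=20.2776 V=20.8284[EX]; j=1 S=68.0529 intr=7.5971 cont=9.0041 V=9.0041[hold]  S*(1)=54.8216
k=0: j=0 S=61.0800 intr=14.5700 cont=14.7272 V=14.7272[hold]  S*(0)=-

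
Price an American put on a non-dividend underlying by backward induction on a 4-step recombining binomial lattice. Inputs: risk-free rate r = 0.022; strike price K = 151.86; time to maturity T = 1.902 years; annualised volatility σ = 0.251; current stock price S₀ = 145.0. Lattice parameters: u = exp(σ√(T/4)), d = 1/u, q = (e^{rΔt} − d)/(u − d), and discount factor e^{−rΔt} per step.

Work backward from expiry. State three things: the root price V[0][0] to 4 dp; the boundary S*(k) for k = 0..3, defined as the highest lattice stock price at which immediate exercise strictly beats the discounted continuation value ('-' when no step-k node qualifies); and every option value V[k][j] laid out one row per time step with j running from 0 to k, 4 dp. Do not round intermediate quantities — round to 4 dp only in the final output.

Δt=0.47550  u=1.18896  d=0.84107  q=0.48706  discount=0.98959
step 4 (expiry): payoffs max(K−S,0) = 79.3002 49.2873 6.8600 0.0000 0.0000
step 3: (k=3,j=0): S=86.2708, (K−S)⁺=65.5892, hold=64.0089 ⇒ V=65.5892 exercise | (k=3,j=1): S=121.9551, (K−S)⁺=29.9049, hold=28.3246 ⇒ V=29.9049 exercise | (k=3,j=2): S=172.3995, (K−S)⁺=0.0000, hold=3.4821 ⇒ V=3.4821 continue | (k=3,j=3): S=243.7093, (K−S)⁺=0.0000, hold=0.0000 ⇒ V=0.0000 continue  boundary S*=121.9551
step 2: (k=2,j=0): S=102.5727, (K−S)⁺=49.2873, hold=47.7069 ⇒ V=49.2873 exercise | (k=2,j=1): S=145.0000, (K−S)⁺=6.8600, hold=16.8580 ⇒ V=16.8580 continue | (k=2,j=2): S=204.9765, (K−S)⁺=0.0000, hold=1.7675 ⇒ V=1.7675 continue  boundary S*=102.5727
step 1: (k=1,j=0): S=121.9551, (K−S)⁺=29.9049, hold=33.1436 ⇒ V=33.1436 continue | (k=1,j=1): S=172.3995, (K−S)⁺=0.0000, hold=9.4090 ⇒ V=9.4090 continue  boundary S*=-
step 0: (k=0,j=0): S=145.0000, (K−S)⁺=6.8600, hold=21.3587 ⇒ V=21.3587 continue  boundary S*=-

price = 21.3587
boundary = - - 102.5727 121.9551
tree:
21.3587
33.1436 9.4090
49.2873 16.8580 1.7675
65.5892 29.9049 3.4821 0.0000
79.3002 49.2873 6.8600 0.0000 0.0000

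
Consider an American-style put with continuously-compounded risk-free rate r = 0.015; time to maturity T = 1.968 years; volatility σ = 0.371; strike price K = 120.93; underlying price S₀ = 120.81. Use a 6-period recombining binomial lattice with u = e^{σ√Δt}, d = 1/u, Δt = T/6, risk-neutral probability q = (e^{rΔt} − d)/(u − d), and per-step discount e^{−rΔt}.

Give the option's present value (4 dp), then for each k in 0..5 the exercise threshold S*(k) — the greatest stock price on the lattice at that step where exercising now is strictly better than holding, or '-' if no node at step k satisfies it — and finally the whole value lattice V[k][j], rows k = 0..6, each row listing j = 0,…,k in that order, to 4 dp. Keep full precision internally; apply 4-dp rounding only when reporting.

params: Δt=0.32800 u=1.23674 d=0.80858 q=0.45860 e^(-rΔt)=0.99509
t_6 payoffs: 87.1672 69.2891 41.9444 0.1200 0.0000 0.0000 0.0000
t_5: node(5,0) S=41.7557 payoff=79.1743 vs cont=78.5808 → 79.1743 [stop]  node(5,1) S=63.8662 payoff=57.0638 vs cont=56.4703 → 57.0638 [stop]  node(5,2) S=97.6845 payoff=23.2455 vs cont=22.6520 → 23.2455 [stop]  node(5,3) S=149.4102 payoff=0.0000 vs cont=0.0646 → 0.0646 [wait]  node(5,4) S=228.5256 payoff=0.0000 vs cont=0.0000 → 0.0000 [wait]  node(5,5) S=349.5342 payoff=0.0000 vs cont=0.0000 → 0.0000 [wait]  ⇒ S*(5)=97.6845
t_4: node(4,0) S=51.6409 payoff=69.2891 vs cont=68.6956 → 69.2891 [stop]  node(4,1) S=78.9856 payoff=41.9444 vs cont=41.3508 → 41.9444 [stop]  node(4,2) S=120.8100 payoff=0.1200 vs cont=12.5529 → 12.5529 [wait]  node(4,3) S=184.7811 payoff=0.0000 vs cont=0.0348 → 0.0348 [wait]  node(4,4) S=282.6261 payoff=0.0000 vs cont=0.0000 → 0.0000 [wait]  ⇒ S*(4)=78.9856
t_3: node(3,0) S=63.8662 payoff=57.0638 vs cont=56.4703 → 57.0638 [stop]  node(3,1) S=97.6845 payoff=23.2455 vs cont=28.3257 → 28.3257 [wait]  node(3,2) S=149.4102 payoff=0.0000 vs cont=6.7787 → 6.7787 [wait]  node(3,3) S=228.5256 payoff=0.0000 vs cont=0.0188 → 0.0188 [wait]  ⇒ S*(3)=63.8662
t_2: node(2,0) S=78.9856 payoff=41.9444 vs cont=43.6692 → 43.6692 [wait]  node(2,1) S=120.8100 payoff=0.1200 vs cont=18.3538 → 18.3538 [wait]  node(2,2) S=184.7811 payoff=0.0000 vs cont=3.6605 → 3.6605 [wait]  ⇒ S*(2)=-
t_1: node(1,0) S=97.6845 payoff=23.2455 vs cont=31.9022 → 31.9022 [wait]  node(1,1) S=149.4102 payoff=0.0000 vs cont=11.5584 → 11.5584 [wait]  ⇒ S*(1)=-
t_0: node(0,0) S=120.8100 payoff=0.1200 vs cont=22.4618 → 22.4618 [wait]  ⇒ S*(0)=-

price = 22.4618
boundary = - - - 63.8662 78.9856 97.6845
tree:
22.4618
31.9022 11.5584
43.6692 18.3538 3.6605
57.0638 28.3257 6.7787 0.0188
69.2891 41.9444 12.5529 0.0348 0.0000
79.1743 57.0638 23.2455 0.0646 0.0000 0.0000
87.1672 69.2891 41.9444 0.1200 0.0000 0.0000 0.0000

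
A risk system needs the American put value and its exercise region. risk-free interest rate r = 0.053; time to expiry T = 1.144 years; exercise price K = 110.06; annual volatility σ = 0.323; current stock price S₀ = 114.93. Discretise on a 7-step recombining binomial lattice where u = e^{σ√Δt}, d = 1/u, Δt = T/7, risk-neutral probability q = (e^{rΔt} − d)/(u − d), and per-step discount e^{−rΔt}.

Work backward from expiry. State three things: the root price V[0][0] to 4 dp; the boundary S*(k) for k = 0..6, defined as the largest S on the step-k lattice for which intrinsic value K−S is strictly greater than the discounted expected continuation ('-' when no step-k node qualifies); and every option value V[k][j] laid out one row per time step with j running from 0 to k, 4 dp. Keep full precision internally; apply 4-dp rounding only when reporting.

Δt=0.16343  u=1.13949  d=0.87759  q=0.50062  discount=0.99138
step 7 (expiry): payoffs max(K−S,0) = 63.9844 50.2341 32.3804 9.1987 0.0000 0.0000 0.0000 0.0000
step 6: (k=6,j=0): S=52.5025, (K−S)⁺=57.5575, hold=56.6083 ⇒ V=57.5575 exercise | (k=6,j=1): S=68.1707, (K−S)⁺=41.8893, hold=40.9401 ⇒ V=41.8893 exercise | (k=6,j=2): S=88.5148, (K−S)⁺=21.5452, hold=20.5960 ⇒ V=21.5452 exercise | (k=6,j=3): S=114.9300, (K−S)⁺=0.0000, hold=4.5540 ⇒ V=4.5540 continue | (k=6,j=4): S=149.2283, (K−S)⁺=0.0000, hold=0.0000 ⇒ V=0.0000 continue | (k=6,j=5): S=193.7621, (K−S)⁺=0.0000, hold=0.0000 ⇒ V=0.0000 continue | (k=6,j=6): S=251.5860, (K−S)⁺=0.0000, hold=0.0000 ⇒ V=0.0000 continue  boundary S*=88.5148
step 5: (k=5,j=0): S=59.8259, (K−S)⁺=50.2341, hold=49.2849 ⇒ V=50.2341 exercise | (k=5,j=1): S=77.6796, (K−S)⁺=32.3804, hold=31.4312 ⇒ V=32.3804 exercise | (k=5,j=2): S=100.8613, (K−S)⁺=9.1987, hold=12.9267 ⇒ V=12.9267 continue | (k=5,j=3): S=130.9611, (K−S)⁺=0.0000, hold=2.2546 ⇒ V=2.2546 continue | (k=5,j=4): S=170.0435, (K−S)⁺=0.0000, hold=0.0000 ⇒ V=0.0000 continue | (k=5,j=5): S=220.7891, (K−S)⁺=0.0000, hold=0.0000 ⇒ V=0.0000 continue  boundary S*=77.6796
step 4: (k=4,j=0): S=68.1707, (K−S)⁺=41.8893, hold=40.9401 ⇒ V=41.8893 exercise | (k=4,j=1): S=88.5148, (K−S)⁺=21.5452, hold=22.4462 ⇒ V=22.4462 continue | (k=4,j=2): S=114.9300, (K−S)⁺=0.0000, hold=7.5186 ⇒ V=7.5186 continue | (k=4,j=3): S=149.2283, (K−S)⁺=0.0000, hold=1.1162 ⇒ V=1.1162 continue | (k=4,j=4): S=193.7621, (K−S)⁺=0.0000, hold=0.0000 ⇒ V=0.0000 continue  boundary S*=68.1707
step 3: (k=3,j=0): S=77.6796, (K−S)⁺=32.3804, hold=31.8784 ⇒ V=32.3804 exercise | (k=3,j=1): S=100.8613, (K−S)⁺=9.1987, hold=14.8441 ⇒ V=14.8441 continue | (k=3,j=2): S=130.9611, (K−S)⁺=0.0000, hold=4.2762 ⇒ V=4.2762 continue | (k=3,j=3): S=170.0435, (K−S)⁺=0.0000, hold=0.5526 ⇒ V=0.5526 continue  boundary S*=77.6796
step 2: (k=2,j=0): S=88.5148, (K−S)⁺=21.5452, hold=23.3978 ⇒ V=23.3978 continue | (k=2,j=1): S=114.9300, (K−S)⁺=0.0000, hold=9.4712 ⇒ V=9.4712 continue | (k=2,j=2): S=149.2283, (K−S)⁺=0.0000, hold=2.3913 ⇒ V=2.3913 continue  boundary S*=-
step 1: (k=1,j=0): S=100.8613, (K−S)⁺=9.1987, hold=16.2843 ⇒ V=16.2843 continue | (k=1,j=1): S=130.9611, (K−S)⁺=0.0000, hold=5.8758 ⇒ V=5.8758 continue  boundary S*=-
step 0: (k=0,j=0): S=114.9300, (K−S)⁺=0.0000, hold=10.9781 ⇒ V=10.9781 continue  boundary S*=-

price = 10.9781
boundary = - - - 77.6796 68.1707 77.6796 88.5148
tree:
10.9781
16.2843 5.8758
23.3978 9.4712 2.3913
32.3804 14.8441 4.2762 0.5526
41.8893 22.4462 7.5186 1.1162 0.0000
50.2341 32.3804 12.9267 2.2546 0.0000 0.0000
57.5575 41.8893 21.5452 4.5540 0.0000 0.0000 0.0000
63.9844 50.2341 32.3804 9.1987 0.0000 0.0000 0.0000 0.0000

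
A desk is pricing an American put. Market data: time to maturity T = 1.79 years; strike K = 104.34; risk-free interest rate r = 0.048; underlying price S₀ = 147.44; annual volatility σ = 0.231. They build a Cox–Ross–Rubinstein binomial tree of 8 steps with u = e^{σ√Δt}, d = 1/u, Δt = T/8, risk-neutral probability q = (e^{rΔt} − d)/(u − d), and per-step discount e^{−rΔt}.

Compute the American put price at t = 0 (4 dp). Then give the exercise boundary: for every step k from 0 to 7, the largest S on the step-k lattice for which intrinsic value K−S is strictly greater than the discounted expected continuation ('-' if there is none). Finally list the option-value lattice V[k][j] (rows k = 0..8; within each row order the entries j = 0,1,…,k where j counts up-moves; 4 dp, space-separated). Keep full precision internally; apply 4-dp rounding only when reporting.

params: Δt=0.22375 u=1.11546 d=0.89649 q=0.52202 e^(-rΔt)=0.98932
t_8 payoffs: 42.8253 27.8001 9.1049 0.0000 0.0000 0.0000 0.0000 0.0000 0.0000
t_7: node(7,0) S=68.6173 payoff=35.7227 vs cont=34.6081 → 35.7227 [stop]  node(7,1) S=85.3773 payoff=18.9627 vs cont=17.8480 → 18.9627 [stop]  node(7,2) S=106.2311 payoff=0.0000 vs cont=4.3054 → 4.3054 [wait]  node(7,3) S=132.1785 payoff=0.0000 vs cont=0.0000 → 0.0000 [wait]  node(7,4) S=164.4636 payoff=0.0000 vs cont=0.0000 → 0.0000 [wait]  node(7,5) S=204.6345 payoff=0.0000 vs cont=0.0000 → 0.0000 [wait]  node(7,6) S=254.6174 payoff=0.0000 vs cont=0.0000 → 0.0000 [wait]  node(7,7) S=316.8087 payoff=0.0000 vs cont=0.0000 → 0.0000 [wait]  ⇒ S*(7)=85.3773
t_6: node(6,0) S=76.5399 payoff=27.8001 vs cont=26.6855 → 27.8001 [stop]  node(6,1) S=95.2351 payoff=9.1049 vs cont=11.1904 → 11.1904 [wait]  node(6,2) S=118.4967 payoff=0.0000 vs cont=2.0359 → 2.0359 [wait]  node(6,3) S=147.4400 payoff=0.0000 vs cont=0.0000 → 0.0000 [wait]  node(6,4) S=183.4528 payoff=0.0000 vs cont=0.0000 → 0.0000 [wait]  node(6,5) S=228.2619 payoff=0.0000 vs cont=0.0000 → 0.0000 [wait]  node(6,6) S=284.0159 payoff=0.0000 vs cont=0.0000 → 0.0000 [wait]  ⇒ S*(6)=76.5399
t_5: node(5,0) S=85.3773 payoff=18.9627 vs cont=18.9251 → 18.9627 [stop]  node(5,1) S=106.2311 payoff=0.0000 vs cont=6.3431 → 6.3431 [wait]  node(5,2) S=132.1785 payoff=0.0000 vs cont=0.9627 → 0.9627 [wait]  node(5,3) S=164.4636 payoff=0.0000 vs cont=0.0000 → 0.0000 [wait]  node(5,4) S=204.6345 payoff=0.0000 vs cont=0.0000 → 0.0000 [wait]  node(5,5) S=254.6174 payoff=0.0000 vs cont=0.0000 → 0.0000 [wait]  ⇒ S*(5)=85.3773
t_4: node(4,0) S=95.2351 payoff=9.1049 vs cont=12.2428 → 12.2428 [wait]  node(4,1) S=118.4967 payoff=0.0000 vs cont=3.4967 → 3.4967 [wait]  node(4,2) S=147.4400 payoff=0.0000 vs cont=0.4552 → 0.4552 [wait]  node(4,3) S=183.4528 payoff=0.0000 vs cont=0.0000 → 0.0000 [wait]  node(4,4) S=228.2619 payoff=0.0000 vs cont=0.0000 → 0.0000 [wait]  ⇒ S*(4)=-
t_3: node(3,0) S=106.2311 payoff=0.0000 vs cont=7.5951 → 7.5951 [wait]  node(3,1) S=132.1785 payoff=0.0000 vs cont=1.8886 → 1.8886 [wait]  node(3,2) S=164.4636 payoff=0.0000 vs cont=0.2153 → 0.2153 [wait]  node(3,3) S=204.6345 payoff=0.0000 vs cont=0.0000 → 0.0000 [wait]  ⇒ S*(3)=-
t_2: node(2,0) S=118.4967 payoff=0.0000 vs cont=4.5669 → 4.5669 [wait]  node(2,1) S=147.4400 payoff=0.0000 vs cont=1.0042 → 1.0042 [wait]  node(2,2) S=183.4528 payoff=0.0000 vs cont=0.1018 → 0.1018 [wait]  ⇒ S*(2)=-
t_1: node(1,0) S=132.1785 payoff=0.0000 vs cont=2.6782 → 2.6782 [wait]  node(1,1) S=164.4636 payoff=0.0000 vs cont=0.5274 → 0.5274 [wait]  ⇒ S*(1)=-
t_0: node(0,0) S=147.4400 payoff=0.0000 vs cont=1.5388 → 1.5388 [wait]  ⇒ S*(0)=-

price = 1.5388
boundary = - - - - - 85.3773 76.5399 85.3773
tree:
1.5388
2.6782 0.5274
4.5669 1.0042 0.1018
7.5951 1.8886 0.2153 0.0000
12.2428 3.4967 0.4552 0.0000 0.0000
18.9627 6.3431 0.9627 0.0000 0.0000 0.0000
27.8001 11.1904 2.0359 0.0000 0.0000 0.0000 0.0000
35.7227 18.9627 4.3054 0.0000 0.0000 0.0000 0.0000 0.0000
42.8253 27.8001 9.1049 0.0000 0.0000 0.0000 0.0000 0.0000 0.0000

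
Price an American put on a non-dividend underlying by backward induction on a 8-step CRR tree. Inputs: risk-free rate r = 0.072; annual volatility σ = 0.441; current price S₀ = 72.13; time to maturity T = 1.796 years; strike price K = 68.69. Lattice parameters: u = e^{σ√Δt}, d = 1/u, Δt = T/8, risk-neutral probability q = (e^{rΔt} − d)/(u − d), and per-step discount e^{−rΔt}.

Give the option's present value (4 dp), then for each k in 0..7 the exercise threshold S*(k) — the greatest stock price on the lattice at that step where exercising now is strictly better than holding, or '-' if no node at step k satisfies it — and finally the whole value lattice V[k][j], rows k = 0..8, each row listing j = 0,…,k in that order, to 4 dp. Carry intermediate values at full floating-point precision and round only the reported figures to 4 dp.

price = 11.0072
boundary = - - - 38.5368 31.2701 38.5368 47.4922 38.5368
tree:
11.0072
15.9103 6.2039
22.2947 9.7086 2.7148
30.1532 14.7519 4.7140 0.6970
37.4199 21.5980 8.0245 1.3798 0.0000
43.3164 30.1532 13.2969 2.7318 0.0000 0.0000
48.1010 37.4199 21.1978 5.4083 0.0000 0.0000 0.0000
51.9834 43.3164 30.1532 10.7072 0.0000 0.0000 0.0000 0.0000
55.1337 48.1010 37.4199 21.1978 0.0000 0.0000 0.0000 0.0000 0.0000

Δt=0.22450, u=1.23239, d=0.81143, q=0.48666, disc=e^(-rΔt)=0.98397
k=8 terminal: V=max(K-S,0) → 55.1337 48.1010 37.4199 21.1978 0.0000 0.0000 0.0000 0.0000 0.0000
k=7: j=0 S=16.7066 intr=51.9834 cont=50.8820 V=51.9834[EX]; j=1 S=25.3736 intr=43.3164 cont=42.2150 V=43.3164[EX]; j=2 S=38.5368 intr=30.1532 cont=29.0518 V=30.1532[EX]; j=3 S=58.5287 intr=10.1613 cont=10.7072 V=10.7072[hold]; j=4 S=88.8920 intr=0.0000 cont=0.0000 V=0.0000[hold]; j=5 S=135.0070 intr=0.0000 cont=0.0000 V=0.0000[hold]; j=6 S=205.0452 intr=0.0000 cont=0.0000 V=0.0000[hold]; j=7 S=311.4176 intr=0.0000 cont=0.0000 V=0.0000[hold]  S*(7)=38.5368
k=6: j=0 S=20.5890 intr=48.1010 cont=46.9996 V=48.1010[EX]; j=1 S=31.2701 intr=37.4199 cont=36.3185 V=37.4199[EX]; j=2 S=47.4922 intr=21.1978 cont=20.3578 V=21.1978[EX]; j=3 S=72.1300 intr=0.0000 cont=5.4083 V=5.4083[hold]; j=4 S=109.5493 intr=0.0000 cont=0.0000 V=0.0000[hold]; j=5 S=166.3807 intr=0.0000 cont=0.0000 V=0.0000[hold]; j=6 S=252.6949 intr=0.0000 cont=0.0000 V=0.0000[hold]  S*(6)=47.4922
k=5: j=0 S=25.3736 intr=43.3164 cont=42.2150 V=43.3164[EX]; j=1 S=38.5368 intr=30.1532 cont=29.0518 V=30.1532[EX]; j=2 S=58.5287 intr=10.1613 cont=13.2969 V=13.2969[hold]; j=3 S=88.8920 intr=0.0000 cont=2.7318 V=2.7318[hold]; j=4 S=135.0070 intr=0.0000 cont=0.0000 V=0.0000[hold]; j=5 S=205.0452 intr=0.0000 cont=0.0000 V=0.0000[hold]  S*(5)=38.5368
k=4: j=0 S=31.2701 intr=37.4199 cont=36.3185 V=37.4199[EX]; j=1 S=47.4922 intr=21.1978 cont=21.5980 V=21.5980[hold]; j=2 S=72.1300 intr=0.0000 cont=8.0245 V=8.0245[hold]; j=3 S=109.5493 intr=0.0000 cont=1.3798 V=1.3798[hold]; j=4 S=166.3807 intr=0.0000 cont=0.0000 V=0.0000[hold]  S*(4)=31.2701
k=3: j=0 S=38.5368 intr=30.1532 cont=29.2434 V=30.1532[EX]; j=1 S=58.5287 intr=10.1613 cont=14.7519 V=14.7519[hold]; j=2 S=88.8920 intr=0.0000 cont=4.7140 V=4.7140[hold]; j=3 S=135.0070 intr=0.0000 cont=0.6970 V=0.6970[hold]  S*(3)=38.5368
k=2: j=0 S=47.4922 intr=21.1978 cont=22.2947 V=22.2947[hold]; j=1 S=72.1300 intr=0.0000 cont=9.7086 V=9.7086[hold]; j=2 S=109.5493 intr=0.0000 cont=2.7148 V=2.7148[hold]  S*(2)=-
k=1: j=0 S=58.5287 intr=10.1613 cont=15.9103 V=15.9103[hold]; j=1 S=88.8920 intr=0.0000 cont=6.2039 V=6.2039[hold]  S*(1)=-
k=0: j=0 S=72.1300 intr=0.0000 cont=11.0072 V=11.0072[hold]  S*(0)=-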